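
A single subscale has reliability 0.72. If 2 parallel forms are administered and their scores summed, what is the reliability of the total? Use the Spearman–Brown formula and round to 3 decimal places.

ρ_k = kρ / (1 + (k−1)ρ) = 2·0.72 / (1 + 1·0.72) = 1.440 / 1.720 = 0.837.

0.837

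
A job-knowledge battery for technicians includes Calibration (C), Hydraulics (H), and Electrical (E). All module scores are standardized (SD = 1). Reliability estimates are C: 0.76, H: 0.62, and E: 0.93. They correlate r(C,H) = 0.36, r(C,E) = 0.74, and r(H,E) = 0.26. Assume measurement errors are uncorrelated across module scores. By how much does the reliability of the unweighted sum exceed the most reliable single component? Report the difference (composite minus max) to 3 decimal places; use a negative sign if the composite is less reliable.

-0.051

Var(sum) = 3 + 2.72 = 5.72; true-score variance = 2.31 + 2.72 = 5.03; composite reliability = 0.8794.
Max component reliability = 0.9300.
Difference = 0.8794 − 0.9300 = -0.051.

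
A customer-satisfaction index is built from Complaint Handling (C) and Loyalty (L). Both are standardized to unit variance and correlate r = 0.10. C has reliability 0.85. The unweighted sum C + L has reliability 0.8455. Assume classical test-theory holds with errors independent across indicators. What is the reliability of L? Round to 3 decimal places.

Var(C+L) = 2 + 2·0.10 = 2.200.
True-score variance = ρ_C + ρ_L + 2·0.10, so 0.8455 = (0.85 + ρ_L + 0.20) / 2.200.
ρ_L = 0.8455·2.200 − 0.85 − 0.20 = 0.810.

0.810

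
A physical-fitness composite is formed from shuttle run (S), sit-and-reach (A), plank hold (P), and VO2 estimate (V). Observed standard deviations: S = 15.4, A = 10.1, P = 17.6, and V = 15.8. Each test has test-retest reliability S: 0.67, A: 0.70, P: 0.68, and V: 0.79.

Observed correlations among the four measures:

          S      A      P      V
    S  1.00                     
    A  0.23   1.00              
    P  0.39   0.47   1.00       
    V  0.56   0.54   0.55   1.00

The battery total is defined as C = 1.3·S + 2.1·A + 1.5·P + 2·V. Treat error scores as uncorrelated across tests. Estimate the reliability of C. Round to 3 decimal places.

0.884

Var(C) = 1.3²·15.4² + 2.1²·10.1² + 1.5²·17.6² + 2²·15.8² + 2·[2.73·15.4·10.1·0.23 + 1.95·15.4·17.6·0.39 + 2.6·15.4·15.8·0.56 + 3.15·10.1·17.6·0.47 + 4.2·10.1·15.8·0.54 + 3·17.6·15.8·0.55] = 2546.18 + 3483.99 = 6030.18.
Under uncorrelated errors the observed covariances equal the true-score covariances, so only the own-variance terms attenuate.
True-score variance = [1.3²·15.4²·0.67 + 2.1²·10.1²·0.70 + 1.5²·17.6²·0.68 + 2²·15.8²·0.79] + 3483.99 = 1846.24 + 3483.99 = 5330.23.
Reliability = 5330.23 / 6030.18 = 0.884.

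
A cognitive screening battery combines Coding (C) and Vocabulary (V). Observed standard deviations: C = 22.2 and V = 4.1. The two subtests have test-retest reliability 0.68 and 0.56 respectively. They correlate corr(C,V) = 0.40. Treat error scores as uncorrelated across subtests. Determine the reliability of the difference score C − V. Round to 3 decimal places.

Var(C−V) = 22.2² + 4.1² − 2·22.2·4.1·0.40 = 509.65 − 72.816 = 436.834.
With uncorrelated errors the cross-covariances are all true-score covariance, so they carry over unchanged; only the diagonal terms shrink to ρᵢσᵢ².
True-score variance = [22.2²·0.68 + 4.1²·0.56] − 72.816 = 344.545 − 72.816 = 271.729.
Reliability = 271.729 / 436.834 = 0.622.

0.622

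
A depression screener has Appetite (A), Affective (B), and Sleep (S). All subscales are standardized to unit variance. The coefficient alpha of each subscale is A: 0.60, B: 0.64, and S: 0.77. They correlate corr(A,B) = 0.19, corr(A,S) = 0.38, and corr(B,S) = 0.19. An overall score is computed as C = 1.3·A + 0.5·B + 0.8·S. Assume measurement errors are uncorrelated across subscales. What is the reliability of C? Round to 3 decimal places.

Var(C) = 1.3² + 0.5² + 0.8² + 2·[0.65·0.19 + 1.04·0.38 + 0.4·0.19] = 2.58 + 1.1894 = 3.7694.
With uncorrelated errors the cross-covariances are all true-score covariance, so they carry over unchanged; only the diagonal terms shrink to ρᵢσᵢ².
True-score variance = [1.3²·0.60 + 0.5²·0.64 + 0.8²·0.77] + 1.1894 = 1.6668 + 1.1894 = 2.8562.
Reliability = 2.8562 / 3.7694 = 0.758.

0.758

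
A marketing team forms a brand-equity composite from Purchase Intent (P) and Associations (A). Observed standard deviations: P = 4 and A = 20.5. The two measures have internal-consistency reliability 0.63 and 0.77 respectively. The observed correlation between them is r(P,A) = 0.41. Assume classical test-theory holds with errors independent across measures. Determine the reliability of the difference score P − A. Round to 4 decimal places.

Var(P−A) = 4² + 20.5² − 2·4·20.5·0.41 = 436.25 − 67.24 = 369.01.
With uncorrelated errors the cross-covariances are all true-score covariance, so they carry over unchanged; only the diagonal terms shrink to ρᵢσᵢ².
True-score variance = [4²·0.63 + 20.5²·0.77] − 67.24 = 333.673 − 67.24 = 266.433.
Reliability = 266.433 / 369.01 = 0.7220.

0.7220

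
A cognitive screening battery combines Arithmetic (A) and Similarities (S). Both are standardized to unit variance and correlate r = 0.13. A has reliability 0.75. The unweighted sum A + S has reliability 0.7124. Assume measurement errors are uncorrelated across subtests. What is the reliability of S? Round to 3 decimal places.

0.600

Var(A+S) = 2 + 2·0.13 = 2.260.
True-score variance = ρ_A + ρ_S + 2·0.13, so 0.7124 = (0.75 + ρ_S + 0.26) / 2.260.
ρ_S = 0.7124·2.260 − 0.75 − 0.26 = 0.600.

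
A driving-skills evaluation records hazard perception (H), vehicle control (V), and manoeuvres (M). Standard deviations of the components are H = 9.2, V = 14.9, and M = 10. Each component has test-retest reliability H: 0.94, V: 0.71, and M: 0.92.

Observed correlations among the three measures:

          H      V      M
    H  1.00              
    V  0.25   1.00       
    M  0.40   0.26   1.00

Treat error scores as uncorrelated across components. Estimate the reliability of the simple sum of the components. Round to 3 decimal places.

Var(H+V+M) = 9.2² + 14.9² + 10² + 2·[9.2·14.9·0.25 + 9.2·10·0.40 + 14.9·10·0.26] = 406.65 + 219.62 = 626.27.
Because errors are independent across components, Cov(Tᵢ,Tⱼ) = Cov(Xᵢ,Xⱼ); the off-diagonal part of the true-score variance is the same as above.
True-score variance = [9.2²·0.94 + 14.9²·0.71 + 10²·0.92] + 219.62 = 329.189 + 219.62 = 548.809.
Reliability = 548.809 / 626.27 = 0.876.

0.876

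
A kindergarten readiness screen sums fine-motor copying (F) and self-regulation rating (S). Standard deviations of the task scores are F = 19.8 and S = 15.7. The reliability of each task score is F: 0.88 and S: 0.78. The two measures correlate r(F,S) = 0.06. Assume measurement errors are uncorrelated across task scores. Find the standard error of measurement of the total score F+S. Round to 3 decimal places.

10.063

Var(total) = 638.53 + 37.3032 = 675.833.
True-score variance = 537.257 + 37.3032 = 574.561, so reliability = 0.8502.
Error variance = 675.833 − 574.561 = 101.273; SEM = √101.273 = 10.063.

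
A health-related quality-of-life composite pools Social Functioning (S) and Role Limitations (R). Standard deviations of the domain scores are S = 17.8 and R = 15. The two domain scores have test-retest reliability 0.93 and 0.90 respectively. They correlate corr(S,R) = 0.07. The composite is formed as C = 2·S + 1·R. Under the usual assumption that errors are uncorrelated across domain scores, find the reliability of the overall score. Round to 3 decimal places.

0.929

Var(C) = 2²·17.8² + 15² + 2·[2·17.8·15·0.07] = 1492.36 + 74.76 = 1567.12.
With uncorrelated errors the cross-covariances are all true-score covariance, so they carry over unchanged; only the diagonal terms shrink to ρᵢσᵢ².
True-score variance = [2²·17.8²·0.93 + 15²·0.90] + 74.76 = 1381.14 + 74.76 = 1455.9.
Reliability = 1455.9 / 1567.12 = 0.929.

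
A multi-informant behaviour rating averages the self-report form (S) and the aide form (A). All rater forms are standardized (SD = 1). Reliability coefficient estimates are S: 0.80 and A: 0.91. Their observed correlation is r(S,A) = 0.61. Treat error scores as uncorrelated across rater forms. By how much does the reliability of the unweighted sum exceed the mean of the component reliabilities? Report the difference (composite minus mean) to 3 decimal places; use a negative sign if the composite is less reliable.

Var(sum) = 2 + 1.22 = 3.22; true-score variance = 1.71 + 1.22 = 2.93; composite reliability = 0.9099.
Mean component reliability = 0.8550.
Difference = 0.9099 − 0.8550 = 0.055.

0.055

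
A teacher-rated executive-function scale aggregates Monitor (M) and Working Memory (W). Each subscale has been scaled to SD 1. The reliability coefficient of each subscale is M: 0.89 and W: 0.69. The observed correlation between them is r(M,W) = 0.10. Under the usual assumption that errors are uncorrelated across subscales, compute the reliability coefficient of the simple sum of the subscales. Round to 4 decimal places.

0.8091

Var(M+W) = 2 + 2·[0.10] = 2 + 0.2 = 2.2.
With uncorrelated errors the cross-covariances are all true-score covariance, so they carry over unchanged; only the diagonal terms shrink to ρᵢσᵢ².
True-score variance = [0.89 + 0.69] + 0.2 = 1.58 + 0.2 = 1.78.
Reliability = 1.78 / 2.2 = 0.8091.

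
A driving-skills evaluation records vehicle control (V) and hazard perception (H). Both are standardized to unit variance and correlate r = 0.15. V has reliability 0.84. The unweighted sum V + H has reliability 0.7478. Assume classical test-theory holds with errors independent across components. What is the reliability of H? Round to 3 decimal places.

Var(V+H) = 2 + 2·0.15 = 2.300.
True-score variance = ρ_V + ρ_H + 2·0.15, so 0.7478 = (0.84 + ρ_H + 0.30) / 2.300.
ρ_H = 0.7478·2.300 − 0.84 − 0.30 = 0.580.

0.580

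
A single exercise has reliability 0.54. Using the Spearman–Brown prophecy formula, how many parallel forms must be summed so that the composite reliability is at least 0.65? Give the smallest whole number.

2

k ≥ ρ*(1−ρ₁)/(ρ₁(1−ρ*)) = 0.65·0.46 / (0.54·0.35) = 1.582.
Smallest integer k = 2.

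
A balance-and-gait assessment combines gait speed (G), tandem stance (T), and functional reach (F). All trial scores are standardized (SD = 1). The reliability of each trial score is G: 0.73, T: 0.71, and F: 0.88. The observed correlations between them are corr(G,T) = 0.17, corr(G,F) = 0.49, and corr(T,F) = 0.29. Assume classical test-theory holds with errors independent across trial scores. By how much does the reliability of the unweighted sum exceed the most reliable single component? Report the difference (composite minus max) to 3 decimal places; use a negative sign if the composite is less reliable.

-0.019

Var(sum) = 3 + 1.9 = 4.9; true-score variance = 2.32 + 1.9 = 4.22; composite reliability = 0.8612.
Max component reliability = 0.8800.
Difference = 0.8612 − 0.8800 = -0.019.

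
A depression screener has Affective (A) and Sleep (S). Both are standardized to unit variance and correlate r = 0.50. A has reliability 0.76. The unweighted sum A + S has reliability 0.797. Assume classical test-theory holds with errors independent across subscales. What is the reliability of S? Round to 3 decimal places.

Var(A+S) = 2 + 2·0.50 = 3.000.
True-score variance = ρ_A + ρ_S + 2·0.50, so 0.797 = (0.76 + ρ_S + 1.00) / 3.000.
ρ_S = 0.797·3.000 − 0.76 − 1.00 = 0.631.

0.631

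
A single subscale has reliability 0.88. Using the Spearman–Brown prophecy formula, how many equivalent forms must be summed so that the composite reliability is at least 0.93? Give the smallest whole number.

k ≥ ρ*(1−ρ₁)/(ρ₁(1−ρ*)) = 0.93·0.12 / (0.88·0.07) = 1.812.
Smallest integer k = 2.

2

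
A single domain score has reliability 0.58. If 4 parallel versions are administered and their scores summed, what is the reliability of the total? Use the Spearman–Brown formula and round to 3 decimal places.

ρ_k = kρ / (1 + (k−1)ρ) = 4·0.58 / (1 + 3·0.58) = 2.320 / 2.740 = 0.847.

0.847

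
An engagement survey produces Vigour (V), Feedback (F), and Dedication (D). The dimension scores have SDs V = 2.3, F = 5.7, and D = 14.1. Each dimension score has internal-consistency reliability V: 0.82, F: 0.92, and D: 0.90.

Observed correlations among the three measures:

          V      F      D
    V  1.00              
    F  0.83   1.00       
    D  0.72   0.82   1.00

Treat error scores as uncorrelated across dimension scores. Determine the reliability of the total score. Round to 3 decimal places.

Var(V+F+D) = 2.3² + 5.7² + 14.1² + 2·[2.3·5.7·0.83 + 2.3·14.1·0.72 + 5.7·14.1·0.82] = 236.59 + 200.269 = 436.859.
Under uncorrelated errors the observed covariances equal the true-score covariances, so only the own-variance terms attenuate.
True-score variance = [2.3²·0.82 + 5.7²·0.92 + 14.1²·0.90] + 200.269 = 213.158 + 200.269 = 413.426.
Reliability = 413.426 / 436.859 = 0.946.

0.946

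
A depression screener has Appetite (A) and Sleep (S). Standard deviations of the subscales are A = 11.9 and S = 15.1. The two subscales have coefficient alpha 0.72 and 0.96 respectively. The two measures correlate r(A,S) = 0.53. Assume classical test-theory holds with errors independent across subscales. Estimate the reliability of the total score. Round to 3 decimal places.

0.913

Var(A+S) = 11.9² + 15.1² + 2·[11.9·15.1·0.53] = 369.62 + 190.471 = 560.091.
With uncorrelated errors the cross-covariances are all true-score covariance, so they carry over unchanged; only the diagonal terms shrink to ρᵢσᵢ².
True-score variance = [11.9²·0.72 + 15.1²·0.96] + 190.471 = 320.849 + 190.471 = 511.32.
Reliability = 511.32 / 560.091 = 0.913.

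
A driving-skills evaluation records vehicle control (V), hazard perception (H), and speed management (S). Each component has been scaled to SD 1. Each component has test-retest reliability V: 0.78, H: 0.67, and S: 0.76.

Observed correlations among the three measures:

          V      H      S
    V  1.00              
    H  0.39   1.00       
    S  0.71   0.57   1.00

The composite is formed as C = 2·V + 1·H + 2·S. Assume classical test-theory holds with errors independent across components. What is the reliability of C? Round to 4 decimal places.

Var(C) = 2² + 1 + 2² + 2·[2·0.39 + 4·0.71 + 2·0.57] = 9 + 9.52 = 18.52.
Because errors are independent across components, Cov(Tᵢ,Tⱼ) = Cov(Xᵢ,Xⱼ); the off-diagonal part of the true-score variance is the same as above.
True-score variance = [2²·0.78 + 0.67 + 2²·0.76] + 9.52 = 6.83 + 9.52 = 16.35.
Reliability = 16.35 / 18.52 = 0.8828.

0.8828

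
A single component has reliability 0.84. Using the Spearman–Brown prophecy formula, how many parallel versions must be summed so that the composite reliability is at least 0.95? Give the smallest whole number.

4

k ≥ ρ*(1−ρ₁)/(ρ₁(1−ρ*)) = 0.95·0.16 / (0.84·0.05) = 3.619.
Smallest integer k = 4.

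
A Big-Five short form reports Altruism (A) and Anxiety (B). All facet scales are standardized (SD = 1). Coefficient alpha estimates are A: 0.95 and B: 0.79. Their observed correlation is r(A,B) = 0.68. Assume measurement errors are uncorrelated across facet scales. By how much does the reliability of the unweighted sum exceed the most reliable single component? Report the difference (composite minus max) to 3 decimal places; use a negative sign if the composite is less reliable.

-0.027

Var(sum) = 2 + 1.36 = 3.36; true-score variance = 1.74 + 1.36 = 3.1; composite reliability = 0.9226.
Max component reliability = 0.9500.
Difference = 0.9226 − 0.9500 = -0.027.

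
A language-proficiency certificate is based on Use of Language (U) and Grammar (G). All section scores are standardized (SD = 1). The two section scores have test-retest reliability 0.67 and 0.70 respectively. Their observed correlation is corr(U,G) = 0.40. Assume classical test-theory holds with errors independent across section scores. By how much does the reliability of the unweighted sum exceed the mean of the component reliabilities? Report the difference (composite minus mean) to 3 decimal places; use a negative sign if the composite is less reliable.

0.090

Var(sum) = 2 + 0.8 = 2.8; true-score variance = 1.37 + 0.8 = 2.17; composite reliability = 0.7750.
Mean component reliability = 0.6850.
Difference = 0.7750 − 0.6850 = 0.090.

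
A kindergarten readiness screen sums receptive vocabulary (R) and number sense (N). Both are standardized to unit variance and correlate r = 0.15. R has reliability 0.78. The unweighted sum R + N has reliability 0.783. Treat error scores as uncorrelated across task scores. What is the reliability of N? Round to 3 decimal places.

0.721

Var(R+N) = 2 + 2·0.15 = 2.300.
True-score variance = ρ_R + ρ_N + 2·0.15, so 0.783 = (0.78 + ρ_N + 0.30) / 2.300.
ρ_N = 0.783·2.300 − 0.78 − 0.30 = 0.721.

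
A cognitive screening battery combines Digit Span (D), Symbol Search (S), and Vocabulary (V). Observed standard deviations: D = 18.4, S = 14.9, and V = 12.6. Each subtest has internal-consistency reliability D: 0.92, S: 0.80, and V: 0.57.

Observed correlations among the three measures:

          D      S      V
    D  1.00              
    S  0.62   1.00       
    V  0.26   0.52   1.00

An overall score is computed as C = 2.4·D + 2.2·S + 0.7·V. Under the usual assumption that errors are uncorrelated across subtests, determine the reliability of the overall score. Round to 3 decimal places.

Var(C) = 2.4²·18.4² + 2.2²·14.9² + 0.7²·12.6² + 2·[5.28·18.4·14.9·0.62 + 1.68·18.4·12.6·0.26 + 1.54·14.9·12.6·0.52] = 3102.43 + 2298.2 = 5400.63.
Under uncorrelated errors the observed covariances equal the true-score covariances, so only the own-variance terms attenuate.
True-score variance = [2.4²·18.4²·0.92 + 2.2²·14.9²·0.80 + 0.7²·12.6²·0.57] + 2298.2 = 2698.06 + 2298.2 = 4996.26.
Reliability = 4996.26 / 5400.63 = 0.925.

0.925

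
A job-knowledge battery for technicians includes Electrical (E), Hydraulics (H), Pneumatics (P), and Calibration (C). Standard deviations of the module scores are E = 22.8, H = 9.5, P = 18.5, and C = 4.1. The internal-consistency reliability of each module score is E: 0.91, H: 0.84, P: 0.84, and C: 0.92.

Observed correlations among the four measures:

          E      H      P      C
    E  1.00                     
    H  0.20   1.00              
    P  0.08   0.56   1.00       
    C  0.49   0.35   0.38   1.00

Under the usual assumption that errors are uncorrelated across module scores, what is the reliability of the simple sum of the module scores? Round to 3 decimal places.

Var(E+H+P+C) = 22.8² + 9.5² + 18.5² + 4.1² + 2·[22.8·9.5·0.20 + 22.8·18.5·0.08 + 22.8·4.1·0.49 + 9.5·18.5·0.56 + 9.5·4.1·0.35 + 18.5·4.1·0.38] = 969.15 + 527.489 = 1496.64.
Under uncorrelated errors the observed covariances equal the true-score covariances, so only the own-variance terms attenuate.
True-score variance = [22.8²·0.91 + 9.5²·0.84 + 18.5²·0.84 + 4.1²·0.92] + 527.489 = 851.82 + 527.489 = 1379.31.
Reliability = 1379.31 / 1496.64 = 0.922.

0.922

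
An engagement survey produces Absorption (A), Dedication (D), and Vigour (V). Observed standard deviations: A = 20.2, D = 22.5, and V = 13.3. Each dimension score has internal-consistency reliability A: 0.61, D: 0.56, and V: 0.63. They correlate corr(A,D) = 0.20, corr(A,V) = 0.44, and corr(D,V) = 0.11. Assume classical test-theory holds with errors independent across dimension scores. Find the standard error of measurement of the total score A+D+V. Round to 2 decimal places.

21.15

Var(total) = 1091.18 + 484.056 = 1575.24.
True-score variance = 643.845 + 484.056 = 1127.9, so reliability = 0.7160.
Error variance = 1575.24 − 1127.9 = 447.335; SEM = √447.335 = 21.15.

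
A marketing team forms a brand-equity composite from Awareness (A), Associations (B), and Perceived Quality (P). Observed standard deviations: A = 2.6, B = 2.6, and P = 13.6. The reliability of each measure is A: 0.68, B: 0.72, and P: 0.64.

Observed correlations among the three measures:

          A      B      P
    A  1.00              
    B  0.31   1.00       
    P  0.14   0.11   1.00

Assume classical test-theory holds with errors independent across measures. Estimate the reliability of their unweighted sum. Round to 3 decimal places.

Var(A+B+P) = 2.6² + 2.6² + 13.6² + 2·[2.6·2.6·0.31 + 2.6·13.6·0.14 + 2.6·13.6·0.11] = 198.48 + 21.8712 = 220.351.
With uncorrelated errors the cross-covariances are all true-score covariance, so they carry over unchanged; only the diagonal terms shrink to ρᵢσᵢ².
True-score variance = [2.6²·0.68 + 2.6²·0.72 + 13.6²·0.64] + 21.8712 = 127.838 + 21.8712 = 149.71.
Reliability = 149.71 / 220.351 = 0.679.

0.679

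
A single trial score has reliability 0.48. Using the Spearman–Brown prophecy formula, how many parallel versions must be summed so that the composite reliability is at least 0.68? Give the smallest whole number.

k ≥ ρ*(1−ρ₁)/(ρ₁(1−ρ*)) = 0.68·0.52 / (0.48·0.32) = 2.302.
Smallest integer k = 3.

3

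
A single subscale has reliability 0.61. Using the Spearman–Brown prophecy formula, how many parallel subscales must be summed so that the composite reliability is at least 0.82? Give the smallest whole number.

k ≥ ρ*(1−ρ₁)/(ρ₁(1−ρ*)) = 0.82·0.39 / (0.61·0.18) = 2.913.
Smallest integer k = 3.

3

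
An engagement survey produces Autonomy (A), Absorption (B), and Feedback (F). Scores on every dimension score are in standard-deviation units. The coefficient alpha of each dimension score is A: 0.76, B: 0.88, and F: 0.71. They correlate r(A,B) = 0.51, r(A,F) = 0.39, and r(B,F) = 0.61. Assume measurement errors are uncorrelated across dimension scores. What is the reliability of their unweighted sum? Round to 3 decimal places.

0.892

Var(A+B+F) = 3 + 2·[0.51 + 0.39 + 0.61] = 3 + 3.02 = 6.02.
With uncorrelated errors the cross-covariances are all true-score covariance, so they carry over unchanged; only the diagonal terms shrink to ρᵢσᵢ².
True-score variance = [0.76 + 0.88 + 0.71] + 3.02 = 2.35 + 3.02 = 5.37.
Reliability = 5.37 / 6.02 = 0.892.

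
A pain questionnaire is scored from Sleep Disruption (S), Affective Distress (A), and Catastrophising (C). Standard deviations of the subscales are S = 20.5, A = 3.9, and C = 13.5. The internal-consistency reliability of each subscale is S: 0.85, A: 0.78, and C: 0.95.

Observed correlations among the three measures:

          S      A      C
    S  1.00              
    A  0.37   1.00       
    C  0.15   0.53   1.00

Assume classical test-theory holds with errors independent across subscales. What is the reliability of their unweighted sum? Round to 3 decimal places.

0.907

Var(S+A+C) = 20.5² + 3.9² + 13.5² + 2·[20.5·3.9·0.37 + 20.5·13.5·0.15 + 3.9·13.5·0.53] = 617.71 + 197.997 = 815.707.
With uncorrelated errors the cross-covariances are all true-score covariance, so they carry over unchanged; only the diagonal terms shrink to ρᵢσᵢ².
True-score variance = [20.5²·0.85 + 3.9²·0.78 + 13.5²·0.95] + 197.997 = 542.214 + 197.997 = 740.211.
Reliability = 740.211 / 815.707 = 0.907.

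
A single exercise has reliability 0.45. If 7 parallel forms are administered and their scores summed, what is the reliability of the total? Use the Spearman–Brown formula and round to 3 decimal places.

0.851

ρ_k = kρ / (1 + (k−1)ρ) = 7·0.45 / (1 + 6·0.45) = 3.150 / 3.700 = 0.851.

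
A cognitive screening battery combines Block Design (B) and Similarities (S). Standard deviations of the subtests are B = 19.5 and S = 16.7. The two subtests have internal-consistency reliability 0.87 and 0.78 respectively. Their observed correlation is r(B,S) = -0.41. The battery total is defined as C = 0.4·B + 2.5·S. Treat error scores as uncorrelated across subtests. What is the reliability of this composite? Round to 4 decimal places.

0.7453

Var(C) = 0.4²·19.5² + 2.5²·16.7² + 2·[19.5·16.7·(-0.41)] = 1803.9 − 267.033 = 1536.87.
With uncorrelated errors the cross-covariances are all true-score covariance, so they carry over unchanged; only the diagonal terms shrink to ρᵢσᵢ².
True-score variance = [0.4²·19.5²·0.87 + 2.5²·16.7²·0.78] − 267.033 = 1412.52 − 267.033 = 1145.49.
Reliability = 1145.49 / 1536.87 = 0.7453.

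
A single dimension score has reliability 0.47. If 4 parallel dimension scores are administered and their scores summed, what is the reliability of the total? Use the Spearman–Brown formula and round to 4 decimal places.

ρ_k = kρ / (1 + (k−1)ρ) = 4·0.47 / (1 + 3·0.47) = 1.880 / 2.410 = 0.7801.

0.7801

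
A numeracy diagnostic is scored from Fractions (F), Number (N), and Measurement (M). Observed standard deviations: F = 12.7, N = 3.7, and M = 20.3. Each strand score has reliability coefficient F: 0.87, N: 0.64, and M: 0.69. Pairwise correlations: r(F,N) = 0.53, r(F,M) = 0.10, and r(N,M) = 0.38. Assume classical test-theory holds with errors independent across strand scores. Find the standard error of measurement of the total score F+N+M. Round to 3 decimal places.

Var(total) = 587.07 + 158.455 = 745.525.
True-score variance = 433.426 + 158.455 = 591.881, so reliability = 0.7939.
Error variance = 745.525 − 591.881 = 153.644; SEM = √153.644 = 12.395.

12.395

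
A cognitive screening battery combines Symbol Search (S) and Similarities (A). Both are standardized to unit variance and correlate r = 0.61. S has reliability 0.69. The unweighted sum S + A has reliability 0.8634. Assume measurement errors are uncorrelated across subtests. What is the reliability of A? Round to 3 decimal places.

0.870

Var(S+A) = 2 + 2·0.61 = 3.220.
True-score variance = ρ_S + ρ_A + 2·0.61, so 0.8634 = (0.69 + ρ_A + 1.22) / 3.220.
ρ_A = 0.8634·3.220 − 0.69 − 1.22 = 0.870.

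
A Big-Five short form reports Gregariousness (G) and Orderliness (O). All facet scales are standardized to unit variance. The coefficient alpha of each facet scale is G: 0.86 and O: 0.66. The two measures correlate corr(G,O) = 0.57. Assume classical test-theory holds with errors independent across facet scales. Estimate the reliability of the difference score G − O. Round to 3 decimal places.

Var(G−O) = 1 + 1 − 2·0.57 = 2 − 1.14 = 0.86.
With uncorrelated errors the cross-covariances are all true-score covariance, so they carry over unchanged; only the diagonal terms shrink to ρᵢσᵢ².
True-score variance = [0.86 + 0.66] − 1.14 = 1.52 − 1.14 = 0.38.
Reliability = 0.38 / 0.86 = 0.442.

0.442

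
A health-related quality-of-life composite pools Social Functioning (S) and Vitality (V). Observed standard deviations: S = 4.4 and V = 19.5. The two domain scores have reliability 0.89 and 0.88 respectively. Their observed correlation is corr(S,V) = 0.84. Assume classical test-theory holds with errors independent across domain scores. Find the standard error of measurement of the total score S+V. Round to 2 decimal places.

6.91

Var(total) = 399.61 + 144.144 = 543.754.
True-score variance = 351.85 + 144.144 = 495.994, so reliability = 0.9122.
Error variance = 543.754 − 495.994 = 47.7596; SEM = √47.7596 = 6.91.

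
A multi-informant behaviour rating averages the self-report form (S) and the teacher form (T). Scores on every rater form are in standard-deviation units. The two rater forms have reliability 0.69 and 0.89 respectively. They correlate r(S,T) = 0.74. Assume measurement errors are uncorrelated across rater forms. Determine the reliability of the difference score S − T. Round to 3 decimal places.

Var(S−T) = 1 + 1 − 2·0.74 = 2 − 1.48 = 0.52.
With uncorrelated errors the cross-covariances are all true-score covariance, so they carry over unchanged; only the diagonal terms shrink to ρᵢσᵢ².
True-score variance = [0.69 + 0.89] − 1.48 = 1.58 − 1.48 = 0.1.
Reliability = 0.1 / 0.52 = 0.192.

0.192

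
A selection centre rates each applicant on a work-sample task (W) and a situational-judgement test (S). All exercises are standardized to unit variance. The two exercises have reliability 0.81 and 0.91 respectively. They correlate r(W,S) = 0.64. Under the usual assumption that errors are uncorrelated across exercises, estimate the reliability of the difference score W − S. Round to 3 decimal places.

0.611

Var(W−S) = 1 + 1 − 2·0.64 = 2 − 1.28 = 0.72.
With uncorrelated errors the cross-covariances are all true-score covariance, so they carry over unchanged; only the diagonal terms shrink to ρᵢσᵢ².
True-score variance = [0.81 + 0.91] − 1.28 = 1.72 − 1.28 = 0.44.
Reliability = 0.44 / 0.72 = 0.611.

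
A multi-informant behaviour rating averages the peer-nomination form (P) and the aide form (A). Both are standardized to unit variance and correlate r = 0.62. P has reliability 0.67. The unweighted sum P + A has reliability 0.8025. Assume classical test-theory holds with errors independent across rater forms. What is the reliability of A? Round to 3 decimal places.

0.690

Var(P+A) = 2 + 2·0.62 = 3.240.
True-score variance = ρ_P + ρ_A + 2·0.62, so 0.8025 = (0.67 + ρ_A + 1.24) / 3.240.
ρ_A = 0.8025·3.240 − 0.67 − 1.24 = 0.690.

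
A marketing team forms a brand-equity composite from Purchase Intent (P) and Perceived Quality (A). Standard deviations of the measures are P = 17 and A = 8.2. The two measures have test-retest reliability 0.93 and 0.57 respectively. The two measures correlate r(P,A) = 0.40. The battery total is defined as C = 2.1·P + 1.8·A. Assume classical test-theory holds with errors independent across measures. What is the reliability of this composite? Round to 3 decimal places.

Var(C) = 2.1²·17² + 1.8²·8.2² + 2·[3.78·17·8.2·0.40] = 1492.35 + 421.546 = 1913.89.
Because errors are independent across components, Cov(Tᵢ,Tⱼ) = Cov(Xᵢ,Xⱼ); the off-diagonal part of the true-score variance is the same as above.
True-score variance = [2.1²·17²·0.93 + 1.8²·8.2²·0.57] + 421.546 = 1309.45 + 421.546 = 1731.
Reliability = 1731 / 1913.89 = 0.904.

0.904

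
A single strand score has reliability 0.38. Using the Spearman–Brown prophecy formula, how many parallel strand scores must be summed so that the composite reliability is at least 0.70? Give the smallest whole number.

k ≥ ρ*(1−ρ₁)/(ρ₁(1−ρ*)) = 0.70·0.62 / (0.38·0.30) = 3.807.
Smallest integer k = 4.

4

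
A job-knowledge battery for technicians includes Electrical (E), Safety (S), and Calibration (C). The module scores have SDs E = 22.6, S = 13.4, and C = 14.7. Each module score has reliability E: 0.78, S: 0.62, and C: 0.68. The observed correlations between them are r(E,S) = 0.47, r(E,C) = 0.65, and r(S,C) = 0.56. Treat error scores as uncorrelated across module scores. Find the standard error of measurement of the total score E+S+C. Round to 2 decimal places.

Var(total) = 906.41 + 937.173 = 1843.58.
True-score variance = 656.661 + 937.173 = 1593.83, so reliability = 0.8645.
Error variance = 1843.58 − 1593.83 = 249.749; SEM = √249.749 = 15.80.

15.80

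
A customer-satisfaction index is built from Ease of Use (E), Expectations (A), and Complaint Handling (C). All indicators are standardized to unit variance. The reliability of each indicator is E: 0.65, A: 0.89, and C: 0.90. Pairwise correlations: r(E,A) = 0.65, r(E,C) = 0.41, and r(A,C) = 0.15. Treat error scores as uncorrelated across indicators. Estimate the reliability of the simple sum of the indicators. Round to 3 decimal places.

0.897

Var(E+A+C) = 3 + 2·[0.65 + 0.41 + 0.15] = 3 + 2.42 = 5.42.
Because errors are independent across components, Cov(Tᵢ,Tⱼ) = Cov(Xᵢ,Xⱼ); the off-diagonal part of the true-score variance is the same as above.
True-score variance = [0.65 + 0.89 + 0.90] + 2.42 = 2.44 + 2.42 = 4.86.
Reliability = 4.86 / 5.42 = 0.897.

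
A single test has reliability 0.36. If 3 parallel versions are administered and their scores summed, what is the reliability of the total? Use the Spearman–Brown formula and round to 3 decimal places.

ρ_k = kρ / (1 + (k−1)ρ) = 3·0.36 / (1 + 2·0.36) = 1.080 / 1.720 = 0.628.

0.628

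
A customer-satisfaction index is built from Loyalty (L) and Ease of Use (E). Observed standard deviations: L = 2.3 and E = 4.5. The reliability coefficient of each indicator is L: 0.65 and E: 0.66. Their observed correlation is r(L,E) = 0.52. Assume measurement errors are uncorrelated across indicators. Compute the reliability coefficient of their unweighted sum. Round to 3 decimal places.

0.759

Var(L+E) = 2.3² + 4.5² + 2·[2.3·4.5·0.52] = 25.54 + 10.764 = 36.304.
Under uncorrelated errors the observed covariances equal the true-score covariances, so only the own-variance terms attenuate.
True-score variance = [2.3²·0.65 + 4.5²·0.66] + 10.764 = 16.8035 + 10.764 = 27.5675.
Reliability = 27.5675 / 36.304 = 0.759.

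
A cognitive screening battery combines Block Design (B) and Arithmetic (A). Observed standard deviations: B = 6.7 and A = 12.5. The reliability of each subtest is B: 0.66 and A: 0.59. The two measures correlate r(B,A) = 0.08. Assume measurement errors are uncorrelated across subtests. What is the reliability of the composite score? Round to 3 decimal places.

0.630

Var(B+A) = 6.7² + 12.5² + 2·[6.7·12.5·0.08] = 201.14 + 13.4 = 214.54.
Because errors are independent across components, Cov(Tᵢ,Tⱼ) = Cov(Xᵢ,Xⱼ); the off-diagonal part of the true-score variance is the same as above.
True-score variance = [6.7²·0.66 + 12.5²·0.59] + 13.4 = 121.815 + 13.4 = 135.215.
Reliability = 135.215 / 214.54 = 0.630.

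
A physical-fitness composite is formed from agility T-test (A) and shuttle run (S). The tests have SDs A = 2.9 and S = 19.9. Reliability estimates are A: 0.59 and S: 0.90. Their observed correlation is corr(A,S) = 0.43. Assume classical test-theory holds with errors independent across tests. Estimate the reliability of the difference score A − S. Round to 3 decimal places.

Var(A−S) = 2.9² + 19.9² − 2·2.9·19.9·0.43 = 404.42 − 49.6306 = 354.789.
With uncorrelated errors the cross-covariances are all true-score covariance, so they carry over unchanged; only the diagonal terms shrink to ρᵢσᵢ².
True-score variance = [2.9²·0.59 + 19.9²·0.90] − 49.6306 = 361.371 − 49.6306 = 311.74.
Reliability = 311.74 / 354.789 = 0.879.

0.879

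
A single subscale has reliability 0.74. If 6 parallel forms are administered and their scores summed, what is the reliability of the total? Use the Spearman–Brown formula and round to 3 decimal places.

ρ_k = kρ / (1 + (k−1)ρ) = 6·0.74 / (1 + 5·0.74) = 4.440 / 4.700 = 0.945.

0.945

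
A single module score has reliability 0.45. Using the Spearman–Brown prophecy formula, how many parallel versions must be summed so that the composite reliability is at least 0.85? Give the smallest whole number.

k ≥ ρ*(1−ρ₁)/(ρ₁(1−ρ*)) = 0.85·0.55 / (0.45·0.15) = 6.926.
Smallest integer k = 7.

7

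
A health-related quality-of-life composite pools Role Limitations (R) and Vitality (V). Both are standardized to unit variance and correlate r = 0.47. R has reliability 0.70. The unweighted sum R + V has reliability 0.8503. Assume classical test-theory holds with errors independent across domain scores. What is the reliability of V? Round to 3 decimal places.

Var(R+V) = 2 + 2·0.47 = 2.940.
True-score variance = ρ_R + ρ_V + 2·0.47, so 0.8503 = (0.70 + ρ_V + 0.94) / 2.940.
ρ_V = 0.8503·2.940 − 0.70 − 0.94 = 0.860.

0.860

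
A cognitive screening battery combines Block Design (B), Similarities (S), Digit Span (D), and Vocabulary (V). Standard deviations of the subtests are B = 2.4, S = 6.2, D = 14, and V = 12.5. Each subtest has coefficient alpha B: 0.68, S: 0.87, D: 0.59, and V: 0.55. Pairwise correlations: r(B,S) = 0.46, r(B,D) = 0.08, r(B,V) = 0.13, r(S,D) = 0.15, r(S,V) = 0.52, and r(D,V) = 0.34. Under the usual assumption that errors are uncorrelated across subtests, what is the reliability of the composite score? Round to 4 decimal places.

0.7573

Var(B+S+D+V) = 2.4² + 6.2² + 14² + 12.5² + 2·[2.4·6.2·0.46 + 2.4·14·0.08 + 2.4·12.5·0.13 + 6.2·14·0.15 + 6.2·12.5·0.52 + 14·12.5·0.34] = 396.45 + 252.506 = 648.956.
With uncorrelated errors the cross-covariances are all true-score covariance, so they carry over unchanged; only the diagonal terms shrink to ρᵢσᵢ².
True-score variance = [2.4²·0.68 + 6.2²·0.87 + 14²·0.59 + 12.5²·0.55] + 252.506 = 238.937 + 252.506 = 491.443.
Reliability = 491.443 / 648.956 = 0.7573.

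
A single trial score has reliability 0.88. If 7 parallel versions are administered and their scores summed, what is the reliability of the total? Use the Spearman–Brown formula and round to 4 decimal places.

0.9809

ρ_k = kρ / (1 + (k−1)ρ) = 7·0.88 / (1 + 6·0.88) = 6.160 / 6.280 = 0.9809.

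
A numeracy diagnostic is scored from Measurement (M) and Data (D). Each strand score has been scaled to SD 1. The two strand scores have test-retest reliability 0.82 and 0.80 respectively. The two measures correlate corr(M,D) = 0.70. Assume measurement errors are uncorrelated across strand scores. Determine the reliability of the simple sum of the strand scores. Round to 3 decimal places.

0.888

Var(M+D) = 2 + 2·[0.70] = 2 + 1.4 = 3.4.
With uncorrelated errors the cross-covariances are all true-score covariance, so they carry over unchanged; only the diagonal terms shrink to ρᵢσᵢ².
True-score variance = [0.82 + 0.80] + 1.4 = 1.62 + 1.4 = 3.02.
Reliability = 3.02 / 3.4 = 0.888.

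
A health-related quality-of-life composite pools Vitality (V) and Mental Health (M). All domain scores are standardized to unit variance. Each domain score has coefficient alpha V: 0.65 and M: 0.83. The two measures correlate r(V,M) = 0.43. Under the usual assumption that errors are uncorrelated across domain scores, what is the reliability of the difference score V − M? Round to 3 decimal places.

0.544

Var(V−M) = 1 + 1 − 2·0.43 = 2 − 0.86 = 1.14.
Under uncorrelated errors the observed covariances equal the true-score covariances, so only the own-variance terms attenuate.
True-score variance = [0.65 + 0.83] − 0.86 = 1.48 − 0.86 = 0.62.
Reliability = 0.62 / 1.14 = 0.544.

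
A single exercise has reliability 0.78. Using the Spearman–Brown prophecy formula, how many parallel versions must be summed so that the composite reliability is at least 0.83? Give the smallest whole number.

2

k ≥ ρ*(1−ρ₁)/(ρ₁(1−ρ*)) = 0.83·0.22 / (0.78·0.17) = 1.377.
Smallest integer k = 2.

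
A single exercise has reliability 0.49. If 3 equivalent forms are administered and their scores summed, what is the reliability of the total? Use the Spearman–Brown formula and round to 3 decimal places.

0.742

ρ_k = kρ / (1 + (k−1)ρ) = 3·0.49 / (1 + 2·0.49) = 1.470 / 1.980 = 0.742.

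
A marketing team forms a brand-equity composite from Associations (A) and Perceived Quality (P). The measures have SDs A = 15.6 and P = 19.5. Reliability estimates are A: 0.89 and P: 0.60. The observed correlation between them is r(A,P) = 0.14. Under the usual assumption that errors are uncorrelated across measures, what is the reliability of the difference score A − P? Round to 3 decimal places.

Var(A−P) = 15.6² + 19.5² − 2·15.6·19.5·0.14 = 623.61 − 85.176 = 538.434.
Under uncorrelated errors the observed covariances equal the true-score covariances, so only the own-variance terms attenuate.
True-score variance = [15.6²·0.89 + 19.5²·0.60] − 85.176 = 444.74 − 85.176 = 359.564.
Reliability = 359.564 / 538.434 = 0.668.

0.668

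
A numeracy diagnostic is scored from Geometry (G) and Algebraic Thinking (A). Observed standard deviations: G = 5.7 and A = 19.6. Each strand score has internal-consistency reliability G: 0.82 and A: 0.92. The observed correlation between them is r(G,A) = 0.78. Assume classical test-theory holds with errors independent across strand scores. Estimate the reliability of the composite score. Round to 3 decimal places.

Var(G+A) = 5.7² + 19.6² + 2·[5.7·19.6·0.78] = 416.65 + 174.283 = 590.933.
With uncorrelated errors the cross-covariances are all true-score covariance, so they carry over unchanged; only the diagonal terms shrink to ρᵢσᵢ².
True-score variance = [5.7²·0.82 + 19.6²·0.92] + 174.283 = 380.069 + 174.283 = 554.352.
Reliability = 554.352 / 590.933 = 0.938.

0.938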